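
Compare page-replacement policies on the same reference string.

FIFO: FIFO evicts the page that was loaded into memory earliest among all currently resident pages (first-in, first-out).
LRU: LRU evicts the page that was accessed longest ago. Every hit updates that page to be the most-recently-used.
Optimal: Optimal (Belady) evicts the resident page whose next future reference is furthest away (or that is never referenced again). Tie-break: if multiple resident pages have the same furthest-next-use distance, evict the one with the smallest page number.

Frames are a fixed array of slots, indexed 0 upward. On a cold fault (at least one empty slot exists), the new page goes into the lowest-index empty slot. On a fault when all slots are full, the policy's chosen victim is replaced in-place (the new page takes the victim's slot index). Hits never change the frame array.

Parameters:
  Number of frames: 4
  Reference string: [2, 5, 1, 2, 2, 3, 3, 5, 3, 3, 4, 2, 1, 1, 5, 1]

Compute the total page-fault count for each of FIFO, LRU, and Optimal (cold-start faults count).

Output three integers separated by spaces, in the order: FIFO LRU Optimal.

Answer: 8 7 5

Derivation:
--- FIFO ---
  step 0: ref 2 -> FAULT, frames=[2,-,-,-] (faults so far: 1)
  step 1: ref 5 -> FAULT, frames=[2,5,-,-] (faults so far: 2)
  step 2: ref 1 -> FAULT, frames=[2,5,1,-] (faults so far: 3)
  step 3: ref 2 -> HIT, frames=[2,5,1,-] (faults so far: 3)
  step 4: ref 2 -> HIT, frames=[2,5,1,-] (faults so far: 3)
  step 5: ref 3 -> FAULT, frames=[2,5,1,3] (faults so far: 4)
  step 6: ref 3 -> HIT, frames=[2,5,1,3] (faults so far: 4)
  step 7: ref 5 -> HIT, frames=[2,5,1,3] (faults so far: 4)
  step 8: ref 3 -> HIT, frames=[2,5,1,3] (faults so far: 4)
  step 9: ref 3 -> HIT, frames=[2,5,1,3] (faults so far: 4)
  step 10: ref 4 -> FAULT, evict 2, frames=[4,5,1,3] (faults so far: 5)
  step 11: ref 2 -> FAULT, evict 5, frames=[4,2,1,3] (faults so far: 6)
  step 12: ref 1 -> HIT, frames=[4,2,1,3] (faults so far: 6)
  step 13: ref 1 -> HIT, frames=[4,2,1,3] (faults so far: 6)
  step 14: ref 5 -> FAULT, evict 1, frames=[4,2,5,3] (faults so far: 7)
  step 15: ref 1 -> FAULT, evict 3, frames=[4,2,5,1] (faults so far: 8)
  FIFO total faults: 8
--- LRU ---
  step 0: ref 2 -> FAULT, frames=[2,-,-,-] (faults so far: 1)
  step 1: ref 5 -> FAULT, frames=[2,5,-,-] (faults so far: 2)
  step 2: ref 1 -> FAULT, frames=[2,5,1,-] (faults so far: 3)
  step 3: ref 2 -> HIT, frames=[2,5,1,-] (faults so far: 3)
  step 4: ref 2 -> HIT, frames=[2,5,1,-] (faults so far: 3)
  step 5: ref 3 -> FAULT, frames=[2,5,1,3] (faults so far: 4)
  step 6: ref 3 -> HIT, frames=[2,5,1,3] (faults so far: 4)
  step 7: ref 5 -> HIT, frames=[2,5,1,3] (faults so far: 4)
  step 8: ref 3 -> HIT, frames=[2,5,1,3] (faults so far: 4)
  step 9: ref 3 -> HIT, frames=[2,5,1,3] (faults so far: 4)
  step 10: ref 4 -> FAULT, evict 1, frames=[2,5,4,3] (faults so far: 5)
  step 11: ref 2 -> HIT, frames=[2,5,4,3] (faults so far: 5)
  step 12: ref 1 -> FAULT, evict 5, frames=[2,1,4,3] (faults so far: 6)
  step 13: ref 1 -> HIT, frames=[2,1,4,3] (faults so far: 6)
  step 14: ref 5 -> FAULT, evict 3, frames=[2,1,4,5] (faults so far: 7)
  step 15: ref 1 -> HIT, frames=[2,1,4,5] (faults so far: 7)
  LRU total faults: 7
--- Optimal ---
  step 0: ref 2 -> FAULT, frames=[2,-,-,-] (faults so far: 1)
  step 1: ref 5 -> FAULT, frames=[2,5,-,-] (faults so far: 2)
  step 2: ref 1 -> FAULT, frames=[2,5,1,-] (faults so far: 3)
  step 3: ref 2 -> HIT, frames=[2,5,1,-] (faults so far: 3)
  step 4: ref 2 -> HIT, frames=[2,5,1,-] (faults so far: 3)
  step 5: ref 3 -> FAULT, frames=[2,5,1,3] (faults so far: 4)
  step 6: ref 3 -> HIT, frames=[2,5,1,3] (faults so far: 4)
  step 7: ref 5 -> HIT, frames=[2,5,1,3] (faults so far: 4)
  step 8: ref 3 -> HIT, frames=[2,5,1,3] (faults so far: 4)
  step 9: ref 3 -> HIT, frames=[2,5,1,3] (faults so far: 4)
  step 10: ref 4 -> FAULT, evict 3, frames=[2,5,1,4] (faults so far: 5)
  step 11: ref 2 -> HIT, frames=[2,5,1,4] (faults so far: 5)
  step 12: ref 1 -> HIT, frames=[2,5,1,4] (faults so far: 5)
  step 13: ref 1 -> HIT, frames=[2,5,1,4] (faults so far: 5)
  step 14: ref 5 -> HIT, frames=[2,5,1,4] (faults so far: 5)
  step 15: ref 1 -> HIT, frames=[2,5,1,4] (faults so far: 5)
  Optimal total faults: 5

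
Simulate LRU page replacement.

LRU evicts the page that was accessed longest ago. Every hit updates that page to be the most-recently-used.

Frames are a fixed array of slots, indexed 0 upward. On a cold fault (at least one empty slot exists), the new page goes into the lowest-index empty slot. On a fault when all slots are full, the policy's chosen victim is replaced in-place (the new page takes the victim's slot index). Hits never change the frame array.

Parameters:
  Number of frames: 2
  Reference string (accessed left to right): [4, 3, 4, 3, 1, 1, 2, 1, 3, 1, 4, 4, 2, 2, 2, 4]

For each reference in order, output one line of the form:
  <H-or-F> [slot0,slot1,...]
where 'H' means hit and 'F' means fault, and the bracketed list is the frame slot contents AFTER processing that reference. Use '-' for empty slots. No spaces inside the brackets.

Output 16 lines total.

F [4,-]
F [4,3]
H [4,3]
H [4,3]
F [1,3]
H [1,3]
F [1,2]
H [1,2]
F [1,3]
H [1,3]
F [1,4]
H [1,4]
F [2,4]
H [2,4]
H [2,4]
H [2,4]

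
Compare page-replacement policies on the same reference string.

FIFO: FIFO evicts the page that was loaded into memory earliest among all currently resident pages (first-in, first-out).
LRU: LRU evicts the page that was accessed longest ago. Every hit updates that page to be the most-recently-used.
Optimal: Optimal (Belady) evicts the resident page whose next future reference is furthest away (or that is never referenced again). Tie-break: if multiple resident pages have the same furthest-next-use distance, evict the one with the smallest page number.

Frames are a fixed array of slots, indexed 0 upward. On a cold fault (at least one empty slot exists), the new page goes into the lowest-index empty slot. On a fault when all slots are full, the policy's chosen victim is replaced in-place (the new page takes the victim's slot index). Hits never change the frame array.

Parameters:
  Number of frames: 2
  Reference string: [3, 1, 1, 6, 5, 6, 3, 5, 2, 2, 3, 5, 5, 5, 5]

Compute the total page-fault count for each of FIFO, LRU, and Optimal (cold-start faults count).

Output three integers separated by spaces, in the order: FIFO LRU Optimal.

Answer: 7 9 7

Derivation:
--- FIFO ---
  step 0: ref 3 -> FAULT, frames=[3,-] (faults so far: 1)
  step 1: ref 1 -> FAULT, frames=[3,1] (faults so far: 2)
  step 2: ref 1 -> HIT, frames=[3,1] (faults so far: 2)
  step 3: ref 6 -> FAULT, evict 3, frames=[6,1] (faults so far: 3)
  step 4: ref 5 -> FAULT, evict 1, frames=[6,5] (faults so far: 4)
  step 5: ref 6 -> HIT, frames=[6,5] (faults so far: 4)
  step 6: ref 3 -> FAULT, evict 6, frames=[3,5] (faults so far: 5)
  step 7: ref 5 -> HIT, frames=[3,5] (faults so far: 5)
  step 8: ref 2 -> FAULT, evict 5, frames=[3,2] (faults so far: 6)
  step 9: ref 2 -> HIT, frames=[3,2] (faults so far: 6)
  step 10: ref 3 -> HIT, frames=[3,2] (faults so far: 6)
  step 11: ref 5 -> FAULT, evict 3, frames=[5,2] (faults so far: 7)
  step 12: ref 5 -> HIT, frames=[5,2] (faults so far: 7)
  step 13: ref 5 -> HIT, frames=[5,2] (faults so far: 7)
  step 14: ref 5 -> HIT, frames=[5,2] (faults so far: 7)
  FIFO total faults: 7
--- LRU ---
  step 0: ref 3 -> FAULT, frames=[3,-] (faults so far: 1)
  step 1: ref 1 -> FAULT, frames=[3,1] (faults so far: 2)
  step 2: ref 1 -> HIT, frames=[3,1] (faults so far: 2)
  step 3: ref 6 -> FAULT, evict 3, frames=[6,1] (faults so far: 3)
  step 4: ref 5 -> FAULT, evict 1, frames=[6,5] (faults so far: 4)
  step 5: ref 6 -> HIT, frames=[6,5] (faults so far: 4)
  step 6: ref 3 -> FAULT, evict 5, frames=[6,3] (faults so far: 5)
  step 7: ref 5 -> FAULT, evict 6, frames=[5,3] (faults so far: 6)
  step 8: ref 2 -> FAULT, evict 3, frames=[5,2] (faults so far: 7)
  step 9: ref 2 -> HIT, frames=[5,2] (faults so far: 7)
  step 10: ref 3 -> FAULT, evict 5, frames=[3,2] (faults so far: 8)
  step 11: ref 5 -> FAULT, evict 2, frames=[3,5] (faults so far: 9)
  step 12: ref 5 -> HIT, frames=[3,5] (faults so far: 9)
  step 13: ref 5 -> HIT, frames=[3,5] (faults so far: 9)
  step 14: ref 5 -> HIT, frames=[3,5] (faults so far: 9)
  LRU total faults: 9
--- Optimal ---
  step 0: ref 3 -> FAULT, frames=[3,-] (faults so far: 1)
  step 1: ref 1 -> FAULT, frames=[3,1] (faults so far: 2)
  step 2: ref 1 -> HIT, frames=[3,1] (faults so far: 2)
  step 3: ref 6 -> FAULT, evict 1, frames=[3,6] (faults so far: 3)
  step 4: ref 5 -> FAULT, evict 3, frames=[5,6] (faults so far: 4)
  step 5: ref 6 -> HIT, frames=[5,6] (faults so far: 4)
  step 6: ref 3 -> FAULT, evict 6, frames=[5,3] (faults so far: 5)
  step 7: ref 5 -> HIT, frames=[5,3] (faults so far: 5)
  step 8: ref 2 -> FAULT, evict 5, frames=[2,3] (faults so far: 6)
  step 9: ref 2 -> HIT, frames=[2,3] (faults so far: 6)
  step 10: ref 3 -> HIT, frames=[2,3] (faults so far: 6)
  step 11: ref 5 -> FAULT, evict 2, frames=[5,3] (faults so far: 7)
  step 12: ref 5 -> HIT, frames=[5,3] (faults so far: 7)
  step 13: ref 5 -> HIT, frames=[5,3] (faults so far: 7)
  step 14: ref 5 -> HIT, frames=[5,3] (faults so far: 7)
  Optimal total faults: 7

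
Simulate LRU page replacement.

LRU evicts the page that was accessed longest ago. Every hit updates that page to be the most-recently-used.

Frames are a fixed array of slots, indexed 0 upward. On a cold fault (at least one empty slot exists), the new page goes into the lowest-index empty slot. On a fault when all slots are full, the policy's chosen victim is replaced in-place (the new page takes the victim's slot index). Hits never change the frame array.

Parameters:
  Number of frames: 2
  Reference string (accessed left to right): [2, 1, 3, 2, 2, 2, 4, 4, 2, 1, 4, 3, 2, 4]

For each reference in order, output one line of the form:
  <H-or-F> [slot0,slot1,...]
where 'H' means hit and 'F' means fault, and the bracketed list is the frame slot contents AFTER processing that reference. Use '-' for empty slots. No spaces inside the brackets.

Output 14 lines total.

F [2,-]
F [2,1]
F [3,1]
F [3,2]
H [3,2]
H [3,2]
F [4,2]
H [4,2]
H [4,2]
F [1,2]
F [1,4]
F [3,4]
F [3,2]
F [4,2]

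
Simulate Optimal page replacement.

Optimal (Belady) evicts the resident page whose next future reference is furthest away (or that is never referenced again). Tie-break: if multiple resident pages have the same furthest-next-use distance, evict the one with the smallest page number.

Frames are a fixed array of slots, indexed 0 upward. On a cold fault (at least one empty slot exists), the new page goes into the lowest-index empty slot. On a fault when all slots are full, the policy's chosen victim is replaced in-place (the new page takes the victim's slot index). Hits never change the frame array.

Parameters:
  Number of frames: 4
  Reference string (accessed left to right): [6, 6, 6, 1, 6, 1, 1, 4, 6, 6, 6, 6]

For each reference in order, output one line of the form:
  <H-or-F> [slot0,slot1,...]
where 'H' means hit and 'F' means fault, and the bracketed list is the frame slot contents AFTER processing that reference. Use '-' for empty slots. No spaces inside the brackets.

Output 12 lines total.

F [6,-,-,-]
H [6,-,-,-]
H [6,-,-,-]
F [6,1,-,-]
H [6,1,-,-]
H [6,1,-,-]
H [6,1,-,-]
F [6,1,4,-]
H [6,1,4,-]
H [6,1,4,-]
H [6,1,4,-]
H [6,1,4,-]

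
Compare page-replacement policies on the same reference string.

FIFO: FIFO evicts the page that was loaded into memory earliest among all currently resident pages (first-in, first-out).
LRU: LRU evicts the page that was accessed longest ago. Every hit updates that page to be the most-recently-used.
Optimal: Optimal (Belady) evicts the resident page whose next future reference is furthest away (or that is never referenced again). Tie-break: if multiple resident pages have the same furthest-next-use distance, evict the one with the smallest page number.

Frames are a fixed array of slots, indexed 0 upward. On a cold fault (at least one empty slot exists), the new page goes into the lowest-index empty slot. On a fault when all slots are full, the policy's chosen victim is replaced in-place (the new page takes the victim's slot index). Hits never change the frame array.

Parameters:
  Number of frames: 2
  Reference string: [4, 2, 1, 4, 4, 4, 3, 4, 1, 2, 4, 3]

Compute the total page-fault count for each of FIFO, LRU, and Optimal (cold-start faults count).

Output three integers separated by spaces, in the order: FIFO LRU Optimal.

--- FIFO ---
  step 0: ref 4 -> FAULT, frames=[4,-] (faults so far: 1)
  step 1: ref 2 -> FAULT, frames=[4,2] (faults so far: 2)
  step 2: ref 1 -> FAULT, evict 4, frames=[1,2] (faults so far: 3)
  step 3: ref 4 -> FAULT, evict 2, frames=[1,4] (faults so far: 4)
  step 4: ref 4 -> HIT, frames=[1,4] (faults so far: 4)
  step 5: ref 4 -> HIT, frames=[1,4] (faults so far: 4)
  step 6: ref 3 -> FAULT, evict 1, frames=[3,4] (faults so far: 5)
  step 7: ref 4 -> HIT, frames=[3,4] (faults so far: 5)
  step 8: ref 1 -> FAULT, evict 4, frames=[3,1] (faults so far: 6)
  step 9: ref 2 -> FAULT, evict 3, frames=[2,1] (faults so far: 7)
  step 10: ref 4 -> FAULT, evict 1, frames=[2,4] (faults so far: 8)
  step 11: ref 3 -> FAULT, evict 2, frames=[3,4] (faults so far: 9)
  FIFO total faults: 9
--- LRU ---
  step 0: ref 4 -> FAULT, frames=[4,-] (faults so far: 1)
  step 1: ref 2 -> FAULT, frames=[4,2] (faults so far: 2)
  step 2: ref 1 -> FAULT, evict 4, frames=[1,2] (faults so far: 3)
  step 3: ref 4 -> FAULT, evict 2, frames=[1,4] (faults so far: 4)
  step 4: ref 4 -> HIT, frames=[1,4] (faults so far: 4)
  step 5: ref 4 -> HIT, frames=[1,4] (faults so far: 4)
  step 6: ref 3 -> FAULT, evict 1, frames=[3,4] (faults so far: 5)
  step 7: ref 4 -> HIT, frames=[3,4] (faults so far: 5)
  step 8: ref 1 -> FAULT, evict 3, frames=[1,4] (faults so far: 6)
  step 9: ref 2 -> FAULT, evict 4, frames=[1,2] (faults so far: 7)
  step 10: ref 4 -> FAULT, evict 1, frames=[4,2] (faults so far: 8)
  step 11: ref 3 -> FAULT, evict 2, frames=[4,3] (faults so far: 9)
  LRU total faults: 9
--- Optimal ---
  step 0: ref 4 -> FAULT, frames=[4,-] (faults so far: 1)
  step 1: ref 2 -> FAULT, frames=[4,2] (faults so far: 2)
  step 2: ref 1 -> FAULT, evict 2, frames=[4,1] (faults so far: 3)
  step 3: ref 4 -> HIT, frames=[4,1] (faults so far: 3)
  step 4: ref 4 -> HIT, frames=[4,1] (faults so far: 3)
  step 5: ref 4 -> HIT, frames=[4,1] (faults so far: 3)
  step 6: ref 3 -> FAULT, evict 1, frames=[4,3] (faults so far: 4)
  step 7: ref 4 -> HIT, frames=[4,3] (faults so far: 4)
  step 8: ref 1 -> FAULT, evict 3, frames=[4,1] (faults so far: 5)
  step 9: ref 2 -> FAULT, evict 1, frames=[4,2] (faults so far: 6)
  step 10: ref 4 -> HIT, frames=[4,2] (faults so far: 6)
  step 11: ref 3 -> FAULT, evict 2, frames=[4,3] (faults so far: 7)
  Optimal total faults: 7

Answer: 9 9 7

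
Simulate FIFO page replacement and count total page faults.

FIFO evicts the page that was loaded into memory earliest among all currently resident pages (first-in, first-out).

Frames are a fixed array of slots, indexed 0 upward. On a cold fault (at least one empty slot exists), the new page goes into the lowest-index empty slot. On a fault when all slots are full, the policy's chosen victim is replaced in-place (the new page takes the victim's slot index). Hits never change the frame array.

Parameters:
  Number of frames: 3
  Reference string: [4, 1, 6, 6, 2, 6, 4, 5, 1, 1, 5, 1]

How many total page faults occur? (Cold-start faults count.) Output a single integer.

Answer: 7

Derivation:
Step 0: ref 4 → FAULT, frames=[4,-,-]
Step 1: ref 1 → FAULT, frames=[4,1,-]
Step 2: ref 6 → FAULT, frames=[4,1,6]
Step 3: ref 6 → HIT, frames=[4,1,6]
Step 4: ref 2 → FAULT (evict 4), frames=[2,1,6]
Step 5: ref 6 → HIT, frames=[2,1,6]
Step 6: ref 4 → FAULT (evict 1), frames=[2,4,6]
Step 7: ref 5 → FAULT (evict 6), frames=[2,4,5]
Step 8: ref 1 → FAULT (evict 2), frames=[1,4,5]
Step 9: ref 1 → HIT, frames=[1,4,5]
Step 10: ref 5 → HIT, frames=[1,4,5]
Step 11: ref 1 → HIT, frames=[1,4,5]
Total faults: 7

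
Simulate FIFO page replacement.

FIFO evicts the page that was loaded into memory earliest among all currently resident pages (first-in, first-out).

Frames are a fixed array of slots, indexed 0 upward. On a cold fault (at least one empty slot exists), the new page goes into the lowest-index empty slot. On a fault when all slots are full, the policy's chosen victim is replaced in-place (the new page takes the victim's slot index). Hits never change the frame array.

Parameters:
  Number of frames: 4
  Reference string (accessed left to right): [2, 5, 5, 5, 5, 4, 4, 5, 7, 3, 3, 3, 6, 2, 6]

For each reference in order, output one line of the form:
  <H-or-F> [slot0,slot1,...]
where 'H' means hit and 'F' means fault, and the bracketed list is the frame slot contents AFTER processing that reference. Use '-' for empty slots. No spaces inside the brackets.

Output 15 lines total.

F [2,-,-,-]
F [2,5,-,-]
H [2,5,-,-]
H [2,5,-,-]
H [2,5,-,-]
F [2,5,4,-]
H [2,5,4,-]
H [2,5,4,-]
F [2,5,4,7]
F [3,5,4,7]
H [3,5,4,7]
H [3,5,4,7]
F [3,6,4,7]
F [3,6,2,7]
H [3,6,2,7]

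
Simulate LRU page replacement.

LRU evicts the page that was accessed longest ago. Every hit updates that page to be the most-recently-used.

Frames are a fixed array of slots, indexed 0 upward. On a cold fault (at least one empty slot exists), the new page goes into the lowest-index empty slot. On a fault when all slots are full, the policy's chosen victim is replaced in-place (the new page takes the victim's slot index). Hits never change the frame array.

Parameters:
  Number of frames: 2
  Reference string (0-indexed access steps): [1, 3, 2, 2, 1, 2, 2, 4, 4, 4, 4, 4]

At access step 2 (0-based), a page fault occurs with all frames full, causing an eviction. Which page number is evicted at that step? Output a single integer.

Answer: 1

Derivation:
Step 0: ref 1 -> FAULT, frames=[1,-]
Step 1: ref 3 -> FAULT, frames=[1,3]
Step 2: ref 2 -> FAULT, evict 1, frames=[2,3]
At step 2: evicted page 1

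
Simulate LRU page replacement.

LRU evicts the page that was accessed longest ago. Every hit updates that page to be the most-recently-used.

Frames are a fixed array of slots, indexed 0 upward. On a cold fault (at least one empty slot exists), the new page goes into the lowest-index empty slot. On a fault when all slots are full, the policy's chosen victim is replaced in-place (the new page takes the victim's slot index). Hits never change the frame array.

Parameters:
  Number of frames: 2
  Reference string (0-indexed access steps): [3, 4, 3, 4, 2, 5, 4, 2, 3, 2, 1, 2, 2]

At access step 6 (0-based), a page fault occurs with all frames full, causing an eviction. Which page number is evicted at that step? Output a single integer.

Step 0: ref 3 -> FAULT, frames=[3,-]
Step 1: ref 4 -> FAULT, frames=[3,4]
Step 2: ref 3 -> HIT, frames=[3,4]
Step 3: ref 4 -> HIT, frames=[3,4]
Step 4: ref 2 -> FAULT, evict 3, frames=[2,4]
Step 5: ref 5 -> FAULT, evict 4, frames=[2,5]
Step 6: ref 4 -> FAULT, evict 2, frames=[4,5]
At step 6: evicted page 2

Answer: 2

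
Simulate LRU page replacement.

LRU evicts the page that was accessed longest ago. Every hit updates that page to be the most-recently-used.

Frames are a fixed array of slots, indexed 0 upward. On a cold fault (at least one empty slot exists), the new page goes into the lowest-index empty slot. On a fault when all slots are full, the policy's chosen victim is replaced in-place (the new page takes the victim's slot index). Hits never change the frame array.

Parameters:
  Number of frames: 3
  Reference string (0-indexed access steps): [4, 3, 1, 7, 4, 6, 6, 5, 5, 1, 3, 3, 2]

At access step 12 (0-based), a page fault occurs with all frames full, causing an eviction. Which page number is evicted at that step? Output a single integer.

Answer: 5

Derivation:
Step 0: ref 4 -> FAULT, frames=[4,-,-]
Step 1: ref 3 -> FAULT, frames=[4,3,-]
Step 2: ref 1 -> FAULT, frames=[4,3,1]
Step 3: ref 7 -> FAULT, evict 4, frames=[7,3,1]
Step 4: ref 4 -> FAULT, evict 3, frames=[7,4,1]
Step 5: ref 6 -> FAULT, evict 1, frames=[7,4,6]
Step 6: ref 6 -> HIT, frames=[7,4,6]
Step 7: ref 5 -> FAULT, evict 7, frames=[5,4,6]
Step 8: ref 5 -> HIT, frames=[5,4,6]
Step 9: ref 1 -> FAULT, evict 4, frames=[5,1,6]
Step 10: ref 3 -> FAULT, evict 6, frames=[5,1,3]
Step 11: ref 3 -> HIT, frames=[5,1,3]
Step 12: ref 2 -> FAULT, evict 5, frames=[2,1,3]
At step 12: evicted page 5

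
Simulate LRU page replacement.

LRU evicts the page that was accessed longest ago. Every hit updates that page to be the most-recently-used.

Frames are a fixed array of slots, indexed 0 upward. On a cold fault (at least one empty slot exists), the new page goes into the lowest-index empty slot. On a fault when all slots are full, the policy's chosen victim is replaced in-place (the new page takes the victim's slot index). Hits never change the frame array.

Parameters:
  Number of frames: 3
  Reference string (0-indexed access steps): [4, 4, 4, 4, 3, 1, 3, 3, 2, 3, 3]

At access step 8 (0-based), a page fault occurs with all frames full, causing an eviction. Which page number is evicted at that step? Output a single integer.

Step 0: ref 4 -> FAULT, frames=[4,-,-]
Step 1: ref 4 -> HIT, frames=[4,-,-]
Step 2: ref 4 -> HIT, frames=[4,-,-]
Step 3: ref 4 -> HIT, frames=[4,-,-]
Step 4: ref 3 -> FAULT, frames=[4,3,-]
Step 5: ref 1 -> FAULT, frames=[4,3,1]
Step 6: ref 3 -> HIT, frames=[4,3,1]
Step 7: ref 3 -> HIT, frames=[4,3,1]
Step 8: ref 2 -> FAULT, evict 4, frames=[2,3,1]
At step 8: evicted page 4

Answer: 4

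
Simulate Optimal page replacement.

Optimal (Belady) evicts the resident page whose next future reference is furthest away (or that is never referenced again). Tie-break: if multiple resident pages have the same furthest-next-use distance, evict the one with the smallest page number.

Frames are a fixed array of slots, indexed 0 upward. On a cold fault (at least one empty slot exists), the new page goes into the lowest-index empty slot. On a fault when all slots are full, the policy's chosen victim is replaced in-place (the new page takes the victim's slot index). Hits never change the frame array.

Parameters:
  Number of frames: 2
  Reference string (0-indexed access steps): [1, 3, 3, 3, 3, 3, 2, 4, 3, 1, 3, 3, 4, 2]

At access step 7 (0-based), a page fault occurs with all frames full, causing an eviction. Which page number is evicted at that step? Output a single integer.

Answer: 2

Derivation:
Step 0: ref 1 -> FAULT, frames=[1,-]
Step 1: ref 3 -> FAULT, frames=[1,3]
Step 2: ref 3 -> HIT, frames=[1,3]
Step 3: ref 3 -> HIT, frames=[1,3]
Step 4: ref 3 -> HIT, frames=[1,3]
Step 5: ref 3 -> HIT, frames=[1,3]
Step 6: ref 2 -> FAULT, evict 1, frames=[2,3]
Step 7: ref 4 -> FAULT, evict 2, frames=[4,3]
At step 7: evicted page 2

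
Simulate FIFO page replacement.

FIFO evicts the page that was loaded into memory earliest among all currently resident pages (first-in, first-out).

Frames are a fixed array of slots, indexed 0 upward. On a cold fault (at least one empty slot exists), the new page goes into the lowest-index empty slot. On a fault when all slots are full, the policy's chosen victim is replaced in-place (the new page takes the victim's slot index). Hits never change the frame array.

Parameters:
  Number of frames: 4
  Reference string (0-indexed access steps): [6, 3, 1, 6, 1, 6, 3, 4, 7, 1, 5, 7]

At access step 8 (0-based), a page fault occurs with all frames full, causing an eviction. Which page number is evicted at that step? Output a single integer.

Step 0: ref 6 -> FAULT, frames=[6,-,-,-]
Step 1: ref 3 -> FAULT, frames=[6,3,-,-]
Step 2: ref 1 -> FAULT, frames=[6,3,1,-]
Step 3: ref 6 -> HIT, frames=[6,3,1,-]
Step 4: ref 1 -> HIT, frames=[6,3,1,-]
Step 5: ref 6 -> HIT, frames=[6,3,1,-]
Step 6: ref 3 -> HIT, frames=[6,3,1,-]
Step 7: ref 4 -> FAULT, frames=[6,3,1,4]
Step 8: ref 7 -> FAULT, evict 6, frames=[7,3,1,4]
At step 8: evicted page 6

Answer: 6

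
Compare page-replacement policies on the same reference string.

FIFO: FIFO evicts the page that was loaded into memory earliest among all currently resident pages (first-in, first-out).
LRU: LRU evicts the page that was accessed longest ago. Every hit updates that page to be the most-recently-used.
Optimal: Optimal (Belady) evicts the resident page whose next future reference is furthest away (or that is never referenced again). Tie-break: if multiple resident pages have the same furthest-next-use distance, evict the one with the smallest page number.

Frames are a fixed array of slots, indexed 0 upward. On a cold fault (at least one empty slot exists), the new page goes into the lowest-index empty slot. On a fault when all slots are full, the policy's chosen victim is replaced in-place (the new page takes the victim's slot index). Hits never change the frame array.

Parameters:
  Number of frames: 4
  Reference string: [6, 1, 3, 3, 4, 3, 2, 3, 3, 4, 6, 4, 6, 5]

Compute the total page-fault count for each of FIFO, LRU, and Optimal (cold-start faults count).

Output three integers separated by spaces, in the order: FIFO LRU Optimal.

Answer: 7 7 6

Derivation:
--- FIFO ---
  step 0: ref 6 -> FAULT, frames=[6,-,-,-] (faults so far: 1)
  step 1: ref 1 -> FAULT, frames=[6,1,-,-] (faults so far: 2)
  step 2: ref 3 -> FAULT, frames=[6,1,3,-] (faults so far: 3)
  step 3: ref 3 -> HIT, frames=[6,1,3,-] (faults so far: 3)
  step 4: ref 4 -> FAULT, frames=[6,1,3,4] (faults so far: 4)
  step 5: ref 3 -> HIT, frames=[6,1,3,4] (faults so far: 4)
  step 6: ref 2 -> FAULT, evict 6, frames=[2,1,3,4] (faults so far: 5)
  step 7: ref 3 -> HIT, frames=[2,1,3,4] (faults so far: 5)
  step 8: ref 3 -> HIT, frames=[2,1,3,4] (faults so far: 5)
  step 9: ref 4 -> HIT, frames=[2,1,3,4] (faults so far: 5)
  step 10: ref 6 -> FAULT, evict 1, frames=[2,6,3,4] (faults so far: 6)
  step 11: ref 4 -> HIT, frames=[2,6,3,4] (faults so far: 6)
  step 12: ref 6 -> HIT, frames=[2,6,3,4] (faults so far: 6)
  step 13: ref 5 -> FAULT, evict 3, frames=[2,6,5,4] (faults so far: 7)
  FIFO total faults: 7
--- LRU ---
  step 0: ref 6 -> FAULT, frames=[6,-,-,-] (faults so far: 1)
  step 1: ref 1 -> FAULT, frames=[6,1,-,-] (faults so far: 2)
  step 2: ref 3 -> FAULT, frames=[6,1,3,-] (faults so far: 3)
  step 3: ref 3 -> HIT, frames=[6,1,3,-] (faults so far: 3)
  step 4: ref 4 -> FAULT, frames=[6,1,3,4] (faults so far: 4)
  step 5: ref 3 -> HIT, frames=[6,1,3,4] (faults so far: 4)
  step 6: ref 2 -> FAULT, evict 6, frames=[2,1,3,4] (faults so far: 5)
  step 7: ref 3 -> HIT, frames=[2,1,3,4] (faults so far: 5)
  step 8: ref 3 -> HIT, frames=[2,1,3,4] (faults so far: 5)
  step 9: ref 4 -> HIT, frames=[2,1,3,4] (faults so far: 5)
  step 10: ref 6 -> FAULT, evict 1, frames=[2,6,3,4] (faults so far: 6)
  step 11: ref 4 -> HIT, frames=[2,6,3,4] (faults so far: 6)
  step 12: ref 6 -> HIT, frames=[2,6,3,4] (faults so far: 6)
  step 13: ref 5 -> FAULT, evict 2, frames=[5,6,3,4] (faults so far: 7)
  LRU total faults: 7
--- Optimal ---
  step 0: ref 6 -> FAULT, frames=[6,-,-,-] (faults so far: 1)
  step 1: ref 1 -> FAULT, frames=[6,1,-,-] (faults so far: 2)
  step 2: ref 3 -> FAULT, frames=[6,1,3,-] (faults so far: 3)
  step 3: ref 3 -> HIT, frames=[6,1,3,-] (faults so far: 3)
  step 4: ref 4 -> FAULT, frames=[6,1,3,4] (faults so far: 4)
  step 5: ref 3 -> HIT, frames=[6,1,3,4] (faults so far: 4)
  step 6: ref 2 -> FAULT, evict 1, frames=[6,2,3,4] (faults so far: 5)
  step 7: ref 3 -> HIT, frames=[6,2,3,4] (faults so far: 5)
  step 8: ref 3 -> HIT, frames=[6,2,3,4] (faults so far: 5)
  step 9: ref 4 -> HIT, frames=[6,2,3,4] (faults so far: 5)
  step 10: ref 6 -> HIT, frames=[6,2,3,4] (faults so far: 5)
  step 11: ref 4 -> HIT, frames=[6,2,3,4] (faults so far: 5)
  step 12: ref 6 -> HIT, frames=[6,2,3,4] (faults so far: 5)
  step 13: ref 5 -> FAULT, evict 2, frames=[6,5,3,4] (faults so far: 6)
  Optimal total faults: 6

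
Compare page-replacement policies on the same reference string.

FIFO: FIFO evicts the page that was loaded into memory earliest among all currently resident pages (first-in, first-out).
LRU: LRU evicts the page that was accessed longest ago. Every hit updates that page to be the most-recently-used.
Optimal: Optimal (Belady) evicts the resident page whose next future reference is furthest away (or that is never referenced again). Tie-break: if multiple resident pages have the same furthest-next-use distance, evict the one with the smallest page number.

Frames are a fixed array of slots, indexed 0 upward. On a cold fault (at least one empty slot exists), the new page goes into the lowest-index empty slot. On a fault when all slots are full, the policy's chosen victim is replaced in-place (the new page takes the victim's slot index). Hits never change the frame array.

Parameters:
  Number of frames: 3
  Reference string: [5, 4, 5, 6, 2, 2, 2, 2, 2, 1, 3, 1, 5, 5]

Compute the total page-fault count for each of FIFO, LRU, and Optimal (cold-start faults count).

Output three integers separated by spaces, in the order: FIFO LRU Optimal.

Answer: 7 7 6

Derivation:
--- FIFO ---
  step 0: ref 5 -> FAULT, frames=[5,-,-] (faults so far: 1)
  step 1: ref 4 -> FAULT, frames=[5,4,-] (faults so far: 2)
  step 2: ref 5 -> HIT, frames=[5,4,-] (faults so far: 2)
  step 3: ref 6 -> FAULT, frames=[5,4,6] (faults so far: 3)
  step 4: ref 2 -> FAULT, evict 5, frames=[2,4,6] (faults so far: 4)
  step 5: ref 2 -> HIT, frames=[2,4,6] (faults so far: 4)
  step 6: ref 2 -> HIT, frames=[2,4,6] (faults so far: 4)
  step 7: ref 2 -> HIT, frames=[2,4,6] (faults so far: 4)
  step 8: ref 2 -> HIT, frames=[2,4,6] (faults so far: 4)
  step 9: ref 1 -> FAULT, evict 4, frames=[2,1,6] (faults so far: 5)
  step 10: ref 3 -> FAULT, evict 6, frames=[2,1,3] (faults so far: 6)
  step 11: ref 1 -> HIT, frames=[2,1,3] (faults so far: 6)
  step 12: ref 5 -> FAULT, evict 2, frames=[5,1,3] (faults so far: 7)
  step 13: ref 5 -> HIT, frames=[5,1,3] (faults so far: 7)
  FIFO total faults: 7
--- LRU ---
  step 0: ref 5 -> FAULT, frames=[5,-,-] (faults so far: 1)
  step 1: ref 4 -> FAULT, frames=[5,4,-] (faults so far: 2)
  step 2: ref 5 -> HIT, frames=[5,4,-] (faults so far: 2)
  step 3: ref 6 -> FAULT, frames=[5,4,6] (faults so far: 3)
  step 4: ref 2 -> FAULT, evict 4, frames=[5,2,6] (faults so far: 4)
  step 5: ref 2 -> HIT, frames=[5,2,6] (faults so far: 4)
  step 6: ref 2 -> HIT, frames=[5,2,6] (faults so far: 4)
  step 7: ref 2 -> HIT, frames=[5,2,6] (faults so far: 4)
  step 8: ref 2 -> HIT, frames=[5,2,6] (faults so far: 4)
  step 9: ref 1 -> FAULT, evict 5, frames=[1,2,6] (faults so far: 5)
  step 10: ref 3 -> FAULT, evict 6, frames=[1,2,3] (faults so far: 6)
  step 11: ref 1 -> HIT, frames=[1,2,3] (faults so far: 6)
  step 12: ref 5 -> FAULT, evict 2, frames=[1,5,3] (faults so far: 7)
  step 13: ref 5 -> HIT, frames=[1,5,3] (faults so far: 7)
  LRU total faults: 7
--- Optimal ---
  step 0: ref 5 -> FAULT, frames=[5,-,-] (faults so far: 1)
  step 1: ref 4 -> FAULT, frames=[5,4,-] (faults so far: 2)
  step 2: ref 5 -> HIT, frames=[5,4,-] (faults so far: 2)
  step 3: ref 6 -> FAULT, frames=[5,4,6] (faults so far: 3)
  step 4: ref 2 -> FAULT, evict 4, frames=[5,2,6] (faults so far: 4)
  step 5: ref 2 -> HIT, frames=[5,2,6] (faults so far: 4)
  step 6: ref 2 -> HIT, frames=[5,2,6] (faults so far: 4)
  step 7: ref 2 -> HIT, frames=[5,2,6] (faults so far: 4)
  step 8: ref 2 -> HIT, frames=[5,2,6] (faults so far: 4)
  step 9: ref 1 -> FAULT, evict 2, frames=[5,1,6] (faults so far: 5)
  step 10: ref 3 -> FAULT, evict 6, frames=[5,1,3] (faults so far: 6)
  step 11: ref 1 -> HIT, frames=[5,1,3] (faults so far: 6)
  step 12: ref 5 -> HIT, frames=[5,1,3] (faults so far: 6)
  step 13: ref 5 -> HIT, frames=[5,1,3] (faults so far: 6)
  Optimal total faults: 6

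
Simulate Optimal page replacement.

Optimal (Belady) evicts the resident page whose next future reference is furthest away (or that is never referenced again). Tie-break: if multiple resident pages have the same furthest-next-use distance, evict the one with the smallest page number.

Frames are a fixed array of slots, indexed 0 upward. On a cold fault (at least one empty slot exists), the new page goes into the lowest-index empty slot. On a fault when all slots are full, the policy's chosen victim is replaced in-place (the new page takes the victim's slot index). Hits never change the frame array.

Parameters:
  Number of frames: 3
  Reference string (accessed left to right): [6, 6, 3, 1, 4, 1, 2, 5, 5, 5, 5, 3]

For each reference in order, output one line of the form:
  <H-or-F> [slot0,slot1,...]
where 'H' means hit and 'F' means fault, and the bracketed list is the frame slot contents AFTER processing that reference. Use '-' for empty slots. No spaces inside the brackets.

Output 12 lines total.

F [6,-,-]
H [6,-,-]
F [6,3,-]
F [6,3,1]
F [4,3,1]
H [4,3,1]
F [4,3,2]
F [4,3,5]
H [4,3,5]
H [4,3,5]
H [4,3,5]
H [4,3,5]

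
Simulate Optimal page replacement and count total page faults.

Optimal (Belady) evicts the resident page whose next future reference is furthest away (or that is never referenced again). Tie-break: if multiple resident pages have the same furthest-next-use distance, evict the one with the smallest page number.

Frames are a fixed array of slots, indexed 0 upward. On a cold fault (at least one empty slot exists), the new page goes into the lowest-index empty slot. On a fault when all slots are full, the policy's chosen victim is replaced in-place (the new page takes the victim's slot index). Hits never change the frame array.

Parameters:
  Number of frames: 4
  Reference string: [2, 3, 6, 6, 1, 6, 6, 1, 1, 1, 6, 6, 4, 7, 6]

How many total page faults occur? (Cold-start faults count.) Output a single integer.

Answer: 6

Derivation:
Step 0: ref 2 → FAULT, frames=[2,-,-,-]
Step 1: ref 3 → FAULT, frames=[2,3,-,-]
Step 2: ref 6 → FAULT, frames=[2,3,6,-]
Step 3: ref 6 → HIT, frames=[2,3,6,-]
Step 4: ref 1 → FAULT, frames=[2,3,6,1]
Step 5: ref 6 → HIT, frames=[2,3,6,1]
Step 6: ref 6 → HIT, frames=[2,3,6,1]
Step 7: ref 1 → HIT, frames=[2,3,6,1]
Step 8: ref 1 → HIT, frames=[2,3,6,1]
Step 9: ref 1 → HIT, frames=[2,3,6,1]
Step 10: ref 6 → HIT, frames=[2,3,6,1]
Step 11: ref 6 → HIT, frames=[2,3,6,1]
Step 12: ref 4 → FAULT (evict 1), frames=[2,3,6,4]
Step 13: ref 7 → FAULT (evict 2), frames=[7,3,6,4]
Step 14: ref 6 → HIT, frames=[7,3,6,4]
Total faults: 6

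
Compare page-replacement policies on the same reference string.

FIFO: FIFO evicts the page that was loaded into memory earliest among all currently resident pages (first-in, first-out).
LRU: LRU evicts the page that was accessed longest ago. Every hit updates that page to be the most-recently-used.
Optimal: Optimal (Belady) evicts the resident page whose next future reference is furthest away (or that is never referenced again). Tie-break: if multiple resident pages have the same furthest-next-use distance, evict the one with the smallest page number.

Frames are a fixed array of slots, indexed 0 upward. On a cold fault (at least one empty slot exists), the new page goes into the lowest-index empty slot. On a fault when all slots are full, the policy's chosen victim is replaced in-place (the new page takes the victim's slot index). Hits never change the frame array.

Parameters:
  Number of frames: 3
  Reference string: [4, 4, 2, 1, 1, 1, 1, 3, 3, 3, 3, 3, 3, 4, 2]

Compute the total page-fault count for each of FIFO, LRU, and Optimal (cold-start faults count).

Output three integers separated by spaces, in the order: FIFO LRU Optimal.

--- FIFO ---
  step 0: ref 4 -> FAULT, frames=[4,-,-] (faults so far: 1)
  step 1: ref 4 -> HIT, frames=[4,-,-] (faults so far: 1)
  step 2: ref 2 -> FAULT, frames=[4,2,-] (faults so far: 2)
  step 3: ref 1 -> FAULT, frames=[4,2,1] (faults so far: 3)
  step 4: ref 1 -> HIT, frames=[4,2,1] (faults so far: 3)
  step 5: ref 1 -> HIT, frames=[4,2,1] (faults so far: 3)
  step 6: ref 1 -> HIT, frames=[4,2,1] (faults so far: 3)
  step 7: ref 3 -> FAULT, evict 4, frames=[3,2,1] (faults so far: 4)
  step 8: ref 3 -> HIT, frames=[3,2,1] (faults so far: 4)
  step 9: ref 3 -> HIT, frames=[3,2,1] (faults so far: 4)
  step 10: ref 3 -> HIT, frames=[3,2,1] (faults so far: 4)
  step 11: ref 3 -> HIT, frames=[3,2,1] (faults so far: 4)
  step 12: ref 3 -> HIT, frames=[3,2,1] (faults so far: 4)
  step 13: ref 4 -> FAULT, evict 2, frames=[3,4,1] (faults so far: 5)
  step 14: ref 2 -> FAULT, evict 1, frames=[3,4,2] (faults so far: 6)
  FIFO total faults: 6
--- LRU ---
  step 0: ref 4 -> FAULT, frames=[4,-,-] (faults so far: 1)
  step 1: ref 4 -> HIT, frames=[4,-,-] (faults so far: 1)
  step 2: ref 2 -> FAULT, frames=[4,2,-] (faults so far: 2)
  step 3: ref 1 -> FAULT, frames=[4,2,1] (faults so far: 3)
  step 4: ref 1 -> HIT, frames=[4,2,1] (faults so far: 3)
  step 5: ref 1 -> HIT, frames=[4,2,1] (faults so far: 3)
  step 6: ref 1 -> HIT, frames=[4,2,1] (faults so far: 3)
  step 7: ref 3 -> FAULT, evict 4, frames=[3,2,1] (faults so far: 4)
  step 8: ref 3 -> HIT, frames=[3,2,1] (faults so far: 4)
  step 9: ref 3 -> HIT, frames=[3,2,1] (faults so far: 4)
  step 10: ref 3 -> HIT, frames=[3,2,1] (faults so far: 4)
  step 11: ref 3 -> HIT, frames=[3,2,1] (faults so far: 4)
  step 12: ref 3 -> HIT, frames=[3,2,1] (faults so far: 4)
  step 13: ref 4 -> FAULT, evict 2, frames=[3,4,1] (faults so far: 5)
  step 14: ref 2 -> FAULT, evict 1, frames=[3,4,2] (faults so far: 6)
  LRU total faults: 6
--- Optimal ---
  step 0: ref 4 -> FAULT, frames=[4,-,-] (faults so far: 1)
  step 1: ref 4 -> HIT, frames=[4,-,-] (faults so far: 1)
  step 2: ref 2 -> FAULT, frames=[4,2,-] (faults so far: 2)
  step 3: ref 1 -> FAULT, frames=[4,2,1] (faults so far: 3)
  step 4: ref 1 -> HIT, frames=[4,2,1] (faults so far: 3)
  step 5: ref 1 -> HIT, frames=[4,2,1] (faults so far: 3)
  step 6: ref 1 -> HIT, frames=[4,2,1] (faults so far: 3)
  step 7: ref 3 -> FAULT, evict 1, frames=[4,2,3] (faults so far: 4)
  step 8: ref 3 -> HIT, frames=[4,2,3] (faults so far: 4)
  step 9: ref 3 -> HIT, frames=[4,2,3] (faults so far: 4)
  step 10: ref 3 -> HIT, frames=[4,2,3] (faults so far: 4)
  step 11: ref 3 -> HIT, frames=[4,2,3] (faults so far: 4)
  step 12: ref 3 -> HIT, frames=[4,2,3] (faults so far: 4)
  step 13: ref 4 -> HIT, frames=[4,2,3] (faults so far: 4)
  step 14: ref 2 -> HIT, frames=[4,2,3] (faults so far: 4)
  Optimal total faults: 4

Answer: 6 6 4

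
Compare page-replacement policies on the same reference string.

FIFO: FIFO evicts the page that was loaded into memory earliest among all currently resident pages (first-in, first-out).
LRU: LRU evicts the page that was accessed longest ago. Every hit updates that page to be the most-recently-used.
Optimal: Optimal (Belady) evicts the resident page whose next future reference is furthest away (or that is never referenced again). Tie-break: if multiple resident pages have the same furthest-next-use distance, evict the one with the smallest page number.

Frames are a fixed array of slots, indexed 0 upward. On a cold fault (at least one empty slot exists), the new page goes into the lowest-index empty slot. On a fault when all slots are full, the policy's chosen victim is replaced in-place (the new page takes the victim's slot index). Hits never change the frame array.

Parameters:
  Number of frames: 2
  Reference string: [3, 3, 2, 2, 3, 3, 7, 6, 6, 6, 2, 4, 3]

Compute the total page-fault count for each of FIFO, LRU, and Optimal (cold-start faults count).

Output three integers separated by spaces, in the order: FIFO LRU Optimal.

--- FIFO ---
  step 0: ref 3 -> FAULT, frames=[3,-] (faults so far: 1)
  step 1: ref 3 -> HIT, frames=[3,-] (faults so far: 1)
  step 2: ref 2 -> FAULT, frames=[3,2] (faults so far: 2)
  step 3: ref 2 -> HIT, frames=[3,2] (faults so far: 2)
  step 4: ref 3 -> HIT, frames=[3,2] (faults so far: 2)
  step 5: ref 3 -> HIT, frames=[3,2] (faults so far: 2)
  step 6: ref 7 -> FAULT, evict 3, frames=[7,2] (faults so far: 3)
  step 7: ref 6 -> FAULT, evict 2, frames=[7,6] (faults so far: 4)
  step 8: ref 6 -> HIT, frames=[7,6] (faults so far: 4)
  step 9: ref 6 -> HIT, frames=[7,6] (faults so far: 4)
  step 10: ref 2 -> FAULT, evict 7, frames=[2,6] (faults so far: 5)
  step 11: ref 4 -> FAULT, evict 6, frames=[2,4] (faults so far: 6)
  step 12: ref 3 -> FAULT, evict 2, frames=[3,4] (faults so far: 7)
  FIFO total faults: 7
--- LRU ---
  step 0: ref 3 -> FAULT, frames=[3,-] (faults so far: 1)
  step 1: ref 3 -> HIT, frames=[3,-] (faults so far: 1)
  step 2: ref 2 -> FAULT, frames=[3,2] (faults so far: 2)
  step 3: ref 2 -> HIT, frames=[3,2] (faults so far: 2)
  step 4: ref 3 -> HIT, frames=[3,2] (faults so far: 2)
  step 5: ref 3 -> HIT, frames=[3,2] (faults so far: 2)
  step 6: ref 7 -> FAULT, evict 2, frames=[3,7] (faults so far: 3)
  step 7: ref 6 -> FAULT, evict 3, frames=[6,7] (faults so far: 4)
  step 8: ref 6 -> HIT, frames=[6,7] (faults so far: 4)
  step 9: ref 6 -> HIT, frames=[6,7] (faults so far: 4)
  step 10: ref 2 -> FAULT, evict 7, frames=[6,2] (faults so far: 5)
  step 11: ref 4 -> FAULT, evict 6, frames=[4,2] (faults so far: 6)
  step 12: ref 3 -> FAULT, evict 2, frames=[4,3] (faults so far: 7)
  LRU total faults: 7
--- Optimal ---
  step 0: ref 3 -> FAULT, frames=[3,-] (faults so far: 1)
  step 1: ref 3 -> HIT, frames=[3,-] (faults so far: 1)
  step 2: ref 2 -> FAULT, frames=[3,2] (faults so far: 2)
  step 3: ref 2 -> HIT, frames=[3,2] (faults so far: 2)
  step 4: ref 3 -> HIT, frames=[3,2] (faults so far: 2)
  step 5: ref 3 -> HIT, frames=[3,2] (faults so far: 2)
  step 6: ref 7 -> FAULT, evict 3, frames=[7,2] (faults so far: 3)
  step 7: ref 6 -> FAULT, evict 7, frames=[6,2] (faults so far: 4)
  step 8: ref 6 -> HIT, frames=[6,2] (faults so far: 4)
  step 9: ref 6 -> HIT, frames=[6,2] (faults so far: 4)
  step 10: ref 2 -> HIT, frames=[6,2] (faults so far: 4)
  step 11: ref 4 -> FAULT, evict 2, frames=[6,4] (faults so far: 5)
  step 12: ref 3 -> FAULT, evict 4, frames=[6,3] (faults so far: 6)
  Optimal total faults: 6

Answer: 7 7 6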